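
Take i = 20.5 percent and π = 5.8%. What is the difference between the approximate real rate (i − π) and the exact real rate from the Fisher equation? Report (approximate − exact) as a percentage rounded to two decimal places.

Approximate: r ≈ 20.500% − 5.800% = 14.7000%
Exact: (1 + 0.2050)/(1 + 0.0580) − 1 = 13.8941%
Error = 14.7000% − 13.8941% = 0.8059% → 0.81%.

0.81%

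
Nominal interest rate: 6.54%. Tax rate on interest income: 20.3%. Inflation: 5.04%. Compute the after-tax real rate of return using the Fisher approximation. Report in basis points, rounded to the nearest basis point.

17 basis points

After-tax nominal return = 6.54% × (1 − 0.203) = 5.21238%.
r ≈ 5.21238% − 5.04% → 17 basis points.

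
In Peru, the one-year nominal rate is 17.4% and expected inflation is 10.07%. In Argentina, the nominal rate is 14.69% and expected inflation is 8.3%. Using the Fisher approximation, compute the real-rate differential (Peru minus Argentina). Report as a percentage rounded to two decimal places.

0.94%

Peru: 17.4% − 10.07% = 7.330%
Argentina: 14.69% − 8.3% = 6.390%
Differential = 0.940% → 0.94%.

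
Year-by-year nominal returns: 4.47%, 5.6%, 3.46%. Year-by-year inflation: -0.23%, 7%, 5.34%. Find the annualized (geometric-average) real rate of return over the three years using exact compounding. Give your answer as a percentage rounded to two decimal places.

Compound the nominal returns: 1.0447 × 1.0560 × 1.0346 = 1.14137403.
Compound inflation: 0.9977 × 1.0700 × 1.0534 = 1.12454558.
Deflate: 1.14137403 / 1.12454558 = 1.01496467.
Annualized real rate = 1.01496467^(1/3) − 1 = 0.4964% → 0.50%.

0.50%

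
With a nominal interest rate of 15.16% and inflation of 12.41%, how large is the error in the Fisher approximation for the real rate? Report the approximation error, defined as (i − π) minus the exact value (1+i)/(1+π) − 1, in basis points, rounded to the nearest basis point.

30 basis points

Approximate: r ≈ 15.160% − 12.410% = 2.7500%
Exact: (1 + 0.1516)/(1 + 0.1241) − 1 = 2.4464%
Error = 2.7500% − 2.4464% = 0.3036% → 30 basis points.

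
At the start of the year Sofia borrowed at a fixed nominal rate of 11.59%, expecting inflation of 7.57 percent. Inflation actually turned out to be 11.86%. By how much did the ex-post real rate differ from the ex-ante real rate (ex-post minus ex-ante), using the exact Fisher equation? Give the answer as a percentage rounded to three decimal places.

-3.978%

Ex-ante: (1 + 0.1159)/(1 + 0.0757) − 1 = 3.73710%
Ex-post: (1 + 0.1159)/(1 + 0.1186) − 1 = -0.24137%
Difference (ex-post − ex-ante) = -3.97847% → -3.978%.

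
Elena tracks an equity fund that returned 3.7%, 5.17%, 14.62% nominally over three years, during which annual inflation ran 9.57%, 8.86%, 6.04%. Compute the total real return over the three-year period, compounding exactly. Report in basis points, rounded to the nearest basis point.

-117 basis points

Compound the nominal returns: 1.0370 × 1.0517 × 1.1462 = 1.250061.
Compound inflation: 1.0957 × 1.0886 × 1.0604 = 1.264823.
Deflate: 1.250061 / 1.264823 = 0.988329.
Total real return = 0.988329 − 1 → -117 basis points.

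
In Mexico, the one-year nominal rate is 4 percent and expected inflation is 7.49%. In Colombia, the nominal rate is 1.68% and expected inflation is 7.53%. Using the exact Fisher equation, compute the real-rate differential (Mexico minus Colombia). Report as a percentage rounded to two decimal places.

2.19%

Mexico: (1 + 0.0400)/(1 + 0.0749) − 1 = -3.2468%
Colombia: (1 + 0.0168)/(1 + 0.0753) − 1 = -5.4403%
Differential = -3.2468% − (-5.4403%) = 2.1935% → 2.19%.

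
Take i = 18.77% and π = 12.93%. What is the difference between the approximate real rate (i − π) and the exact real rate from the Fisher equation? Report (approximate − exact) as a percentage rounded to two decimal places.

Approximate: r ≈ 18.770% − 12.930% = 5.8400%
Exact: (1 + 0.1877)/(1 + 0.1293) − 1 = 5.1713%
Error = 5.8400% − 5.1713% = 0.6687% → 0.67%.

0.67%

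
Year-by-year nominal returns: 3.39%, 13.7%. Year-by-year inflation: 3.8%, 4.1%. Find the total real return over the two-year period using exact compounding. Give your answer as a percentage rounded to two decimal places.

8.79%

Nominal growth factor = 1.0339 × 1.1370 = 1.175544
Price-level growth factor = 1.0380 × 1.0410 = 1.080558
Real growth factor = 1.175544 / 1.080558 = 1.087905
Total real return = 1.087905 − 1 → 8.79%.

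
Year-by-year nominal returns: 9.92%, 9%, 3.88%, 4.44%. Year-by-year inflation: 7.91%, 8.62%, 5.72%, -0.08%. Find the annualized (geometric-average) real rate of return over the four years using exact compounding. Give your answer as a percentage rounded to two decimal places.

1.22%

Compound the nominal returns: 1.0992 × 1.0900 × 1.0388 × 1.0444 = 1.29987629.
Compound inflation: 1.0791 × 1.0862 × 1.0572 × 0.9992 = 1.23817226.
Deflate: 1.29987629 / 1.23817226 = 1.04983477.
Annualized real rate = 1.04983477^(1/4) − 1 = 1.2232% → 1.22%.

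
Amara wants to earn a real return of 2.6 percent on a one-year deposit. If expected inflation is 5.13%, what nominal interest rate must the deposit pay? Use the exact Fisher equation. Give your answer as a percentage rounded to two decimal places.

7.86%

(1 + i) = (1 + r)(1 + π) = 1.02600 × 1.05130 = 1.0786338
i = 1.0786338 − 1, so the required nominal rate is 7.86%.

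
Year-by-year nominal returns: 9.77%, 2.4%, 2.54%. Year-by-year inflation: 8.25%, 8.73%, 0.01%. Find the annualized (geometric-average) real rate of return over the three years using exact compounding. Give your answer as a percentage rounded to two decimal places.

Compound the nominal returns: 1.0977 × 1.0240 × 1.0254 = 1.15259554.
Compound inflation: 1.0825 × 1.0873 × 1.0001 = 1.17711995.
Deflate: 1.15259554 / 1.17711995 = 0.97916575.
Annualized real rate = 0.97916575^(1/3) − 1 = -0.6994% → -0.70%.

-0.70%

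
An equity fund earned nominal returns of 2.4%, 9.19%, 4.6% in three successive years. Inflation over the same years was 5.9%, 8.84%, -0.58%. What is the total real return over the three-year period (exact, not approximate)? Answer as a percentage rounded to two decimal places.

2.06%

Nominal growth factor = 1.0240 × 1.0919 × 1.0460 = 1.169538
Price-level growth factor = 1.0590 × 1.0884 × 0.9942 = 1.145930
Real growth factor = 1.169538 / 1.145930 = 1.020602
Total real return = 1.020602 − 1 → 2.06%.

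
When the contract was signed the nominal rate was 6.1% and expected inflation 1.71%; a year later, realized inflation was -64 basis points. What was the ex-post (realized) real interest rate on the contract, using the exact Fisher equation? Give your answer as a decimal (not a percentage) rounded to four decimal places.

Ex-post: (1 + 0.0610)/(1 − 0.0064) − 1 = 6.7834%
So the realized real rate is 0.0678.

0.0678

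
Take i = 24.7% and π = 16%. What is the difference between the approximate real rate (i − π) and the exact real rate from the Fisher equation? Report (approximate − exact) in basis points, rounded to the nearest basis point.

Approximate: r ≈ 24.700% − 16.000% = 8.7000%
Exact: (1 + 0.2470)/(1 + 0.1600) − 1 = 7.5000%
Error = 8.7000% − 7.5000% = 1.2000% → 120 basis points.

120 basis points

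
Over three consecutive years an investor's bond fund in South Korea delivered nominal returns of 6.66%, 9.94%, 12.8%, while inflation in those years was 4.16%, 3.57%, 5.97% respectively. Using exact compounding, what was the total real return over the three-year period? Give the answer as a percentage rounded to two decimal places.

15.70%

Nominal growth factor = 1.0666 × 1.0994 × 1.1280 = 1.322715
Price-level growth factor = 1.0416 × 1.0357 × 1.0597 = 1.143189
Real growth factor = 1.322715 / 1.143189 = 1.157040
Total real return = 1.157040 − 1 → 15.70%.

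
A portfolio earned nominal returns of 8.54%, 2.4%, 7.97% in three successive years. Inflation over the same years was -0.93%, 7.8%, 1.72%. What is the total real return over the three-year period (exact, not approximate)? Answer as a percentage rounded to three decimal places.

Nominal growth factor = 1.0854 × 1.0240 × 1.0797 = 1.200032
Price-level growth factor = 0.9907 × 1.0780 × 1.0172 = 1.086344
Real growth factor = 1.200032 / 1.086344 = 1.104652
Total real return = 1.104652 − 1 → 10.465%.

10.465%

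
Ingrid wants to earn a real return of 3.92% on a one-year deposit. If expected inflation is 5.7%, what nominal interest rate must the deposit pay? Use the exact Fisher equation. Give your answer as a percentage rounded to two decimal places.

9.84%

(1 + i) = (1 + r)(1 + π) = 1.03920 × 1.05700 = 1.0984344
i = 1.0984344 − 1, so the required nominal rate is 9.84%.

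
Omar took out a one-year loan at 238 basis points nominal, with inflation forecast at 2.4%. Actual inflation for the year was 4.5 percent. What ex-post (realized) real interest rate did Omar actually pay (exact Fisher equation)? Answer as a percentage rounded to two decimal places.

-2.03%

Ex-post: (1 + 0.0238)/(1 + 0.0450) − 1 = -2.0287%
So the realized real rate is -2.03%.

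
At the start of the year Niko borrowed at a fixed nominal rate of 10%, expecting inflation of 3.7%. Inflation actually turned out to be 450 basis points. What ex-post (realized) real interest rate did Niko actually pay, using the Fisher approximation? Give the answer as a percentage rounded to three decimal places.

5.500%

Ex-post: 10% − 4.5% = 5.500%
So the realized real rate is 5.500%.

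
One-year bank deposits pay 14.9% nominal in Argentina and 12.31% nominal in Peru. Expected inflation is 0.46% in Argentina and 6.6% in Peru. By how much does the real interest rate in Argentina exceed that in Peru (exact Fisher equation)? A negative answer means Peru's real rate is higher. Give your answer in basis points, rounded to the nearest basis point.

902 basis points

Argentina: (1 + 0.1490)/(1 + 0.0046) − 1 = 14.3739%
Peru: (1 + 0.1231)/(1 + 0.0660) − 1 = 5.3565%
Differential = 14.3739% − 5.3565% = 9.0174% → 902 basis points.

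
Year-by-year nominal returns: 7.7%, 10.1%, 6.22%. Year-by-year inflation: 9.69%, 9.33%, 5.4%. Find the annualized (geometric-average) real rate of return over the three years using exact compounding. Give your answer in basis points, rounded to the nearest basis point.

Nominal growth factor = 1.0770 × 1.1010 × 1.0622 = 1.25953233
Price-level growth factor = 1.0969 × 1.0933 × 1.0540 = 1.26399977
Real growth factor = 1.25953233 / 1.26399977 = 0.99646563
Annualized real rate = 0.99646563^(1/3) − 1 = -0.1180% → -12 basis points.

-12 basis points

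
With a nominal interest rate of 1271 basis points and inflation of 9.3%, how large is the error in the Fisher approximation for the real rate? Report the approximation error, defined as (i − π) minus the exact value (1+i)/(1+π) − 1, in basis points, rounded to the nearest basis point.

Approximate: r ≈ 12.710% − 9.300% = 3.4100%
Exact: (1 + 0.1271)/(1 + 0.0930) − 1 = 3.1199%
Error = 3.4100% − 3.1199% = 0.2901% → 29 basis points.

29 basis points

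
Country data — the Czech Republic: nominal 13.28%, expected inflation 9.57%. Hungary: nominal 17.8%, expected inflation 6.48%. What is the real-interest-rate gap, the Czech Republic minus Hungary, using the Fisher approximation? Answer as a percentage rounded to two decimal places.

-7.61%

The Czech Republic: 13.28% − 9.57% = 3.710%
Hungary: 17.8% − 6.48% = 11.320%
Differential = -7.610% → -7.61%.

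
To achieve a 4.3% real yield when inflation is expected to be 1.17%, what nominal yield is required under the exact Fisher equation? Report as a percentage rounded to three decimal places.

(1 + i) = (1 + r)(1 + π) = 1.04300 × 1.01170 = 1.0552031
i = 1.0552031 − 1, so the required nominal rate is 5.520%.

5.520%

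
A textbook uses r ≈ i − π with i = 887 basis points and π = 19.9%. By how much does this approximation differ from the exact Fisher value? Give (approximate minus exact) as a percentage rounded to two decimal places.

-1.83%

Approximate: r ≈ 8.870% − 19.900% = -11.0300%
Exact: (1 + 0.0887)/(1 + 0.1990) − 1 = -9.1993%
Error = -11.0300% − (-9.1993%) = -1.8307% → -1.83%.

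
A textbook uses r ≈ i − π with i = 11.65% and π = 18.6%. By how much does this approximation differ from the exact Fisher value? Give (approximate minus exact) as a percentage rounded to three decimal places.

Approximate: r ≈ 11.650% − 18.600% = -6.9500%
Exact: (1 + 0.1165)/(1 + 0.1860) − 1 = -5.8600%
Error = -6.9500% − (-5.8600%) = -1.0900% → -1.090%.

-1.090%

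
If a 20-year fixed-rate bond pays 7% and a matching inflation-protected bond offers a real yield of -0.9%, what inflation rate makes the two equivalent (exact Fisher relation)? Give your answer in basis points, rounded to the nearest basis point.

797 basis points

(1 + π) = (1 + i)/(1 + r) = 1.07000 / 0.99100 = 1.079717
Break-even inflation = 1.079717 − 1 → 797 basis points.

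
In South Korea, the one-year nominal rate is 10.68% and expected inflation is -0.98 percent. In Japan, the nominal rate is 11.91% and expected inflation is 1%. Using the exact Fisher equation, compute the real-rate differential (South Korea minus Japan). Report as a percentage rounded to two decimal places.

South Korea: (1 + 0.1068)/(1 − 0.0098) − 1 = 11.7754%
Japan: (1 + 0.1191)/(1 + 0.0100) − 1 = 10.8020%
Differential = 11.7754% − 10.8020% = 0.9734% → 0.97%.

0.97%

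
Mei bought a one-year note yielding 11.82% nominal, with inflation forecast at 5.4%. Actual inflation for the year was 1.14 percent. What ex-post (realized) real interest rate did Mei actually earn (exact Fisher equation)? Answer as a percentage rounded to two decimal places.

Ex-post: (1 + 0.1182)/(1 + 0.0114) − 1 = 10.5596%
So the realized real rate is 10.56%.

10.56%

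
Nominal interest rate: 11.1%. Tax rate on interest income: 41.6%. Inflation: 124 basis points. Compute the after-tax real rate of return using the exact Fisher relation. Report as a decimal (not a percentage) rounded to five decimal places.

0.05178

After-tax nominal return = 11.1% × (1 − 0.416) = 6.4824%.
1 + r = 1.064824 / 1.01240 = 1.051782
After-tax real rate = 1.051782 − 1 → 0.05178.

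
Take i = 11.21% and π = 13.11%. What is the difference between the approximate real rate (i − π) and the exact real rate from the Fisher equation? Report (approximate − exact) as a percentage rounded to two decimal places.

Approximate: r ≈ 11.210% − 13.110% = -1.9000%
Exact: (1 + 0.1121)/(1 + 0.1311) − 1 = -1.6798%
Error = -1.9000% − (-1.6798%) = -0.2202% → -0.22%.

-0.22%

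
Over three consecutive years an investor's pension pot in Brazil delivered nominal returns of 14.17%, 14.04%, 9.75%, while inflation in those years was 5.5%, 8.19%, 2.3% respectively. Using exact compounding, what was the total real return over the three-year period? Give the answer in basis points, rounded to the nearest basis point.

2238 basis points

Compound the nominal returns: 1.1417 × 1.1404 × 1.0975 = 1.428939.
Compound inflation: 1.0550 × 1.0819 × 1.0230 = 1.167657.
Deflate: 1.428939 / 1.167657 = 1.223766.
Total real return = 1.223766 − 1 → 2238 basis points.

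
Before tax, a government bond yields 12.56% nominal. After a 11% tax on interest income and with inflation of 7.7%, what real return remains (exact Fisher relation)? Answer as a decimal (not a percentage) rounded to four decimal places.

After-tax nominal return = 12.56% × (1 − 0.11) = 11.1784%.
1 + r = 1.111784 / 1.07700 = 1.032297
After-tax real rate = 1.032297 − 1 → 0.0323.

0.0323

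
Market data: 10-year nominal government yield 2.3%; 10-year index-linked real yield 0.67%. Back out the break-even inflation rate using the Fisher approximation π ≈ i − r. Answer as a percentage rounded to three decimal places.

π ≈ i − r = 2.3% − 0.67% → 1.630%.

1.630%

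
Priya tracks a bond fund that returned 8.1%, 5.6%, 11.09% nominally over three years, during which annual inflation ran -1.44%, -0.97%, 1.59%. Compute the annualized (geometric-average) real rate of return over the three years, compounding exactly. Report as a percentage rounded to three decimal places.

8.546%

Compound the nominal returns: 1.0810 × 1.0560 × 1.1109 = 1.26813234.
Compound inflation: 0.9856 × 0.9903 × 1.0159 = 0.99155871.
Deflate: 1.26813234 / 0.99155871 = 1.27892814.
Annualized real rate = 1.27892814^(1/3) − 1 = 8.5464% → 8.546%.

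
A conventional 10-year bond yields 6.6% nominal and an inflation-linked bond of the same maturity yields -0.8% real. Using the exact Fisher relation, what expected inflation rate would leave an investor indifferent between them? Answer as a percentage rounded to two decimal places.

7.46%

(1 + π) = (1 + i)/(1 + r) = 1.06600 / 0.99200 = 1.074597
Break-even inflation = 1.074597 − 1 → 7.46%.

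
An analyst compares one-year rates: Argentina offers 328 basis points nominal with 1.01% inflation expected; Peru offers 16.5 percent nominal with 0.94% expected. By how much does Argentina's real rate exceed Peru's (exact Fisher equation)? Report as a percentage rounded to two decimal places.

-13.17%

Argentina: (1 + 0.0328)/(1 + 0.0101) − 1 = 2.2473%
Peru: (1 + 0.1650)/(1 + 0.0094) − 1 = 15.4151%
Differential = 2.2473% − 15.4151% = -13.1678% → -13.17%.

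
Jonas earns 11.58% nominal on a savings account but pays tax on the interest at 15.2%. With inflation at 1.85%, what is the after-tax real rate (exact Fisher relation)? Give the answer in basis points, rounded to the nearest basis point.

After-tax nominal return = 11.58% × (1 − 0.152) = 9.81984%.
1 + r = 1.0981984 / 1.01850 = 1.078251
After-tax real rate = 1.078251 − 1 → 783 basis points.

783 basis points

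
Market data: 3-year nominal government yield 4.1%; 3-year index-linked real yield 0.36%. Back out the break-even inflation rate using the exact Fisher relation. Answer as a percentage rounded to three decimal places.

3.727%

(1 + π) = (1 + i)/(1 + r) = 1.04100 / 1.00360 = 1.037266
Break-even inflation = 1.037266 − 1 → 3.727%.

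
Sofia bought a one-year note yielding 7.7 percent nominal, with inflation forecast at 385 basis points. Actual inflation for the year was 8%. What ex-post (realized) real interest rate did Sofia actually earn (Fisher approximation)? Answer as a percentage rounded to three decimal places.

-0.300%

Ex-post: 7.7% − 8% = -0.300%
So the realized real rate is -0.300%.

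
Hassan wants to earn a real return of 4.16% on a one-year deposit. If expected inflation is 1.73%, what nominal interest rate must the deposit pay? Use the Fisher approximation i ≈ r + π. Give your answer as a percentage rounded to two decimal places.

5.89%

i ≈ r + π = 4.16% + 1.73% = 5.89%.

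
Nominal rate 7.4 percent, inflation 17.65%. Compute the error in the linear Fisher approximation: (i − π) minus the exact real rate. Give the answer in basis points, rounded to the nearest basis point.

-154 basis points

Approximate: r ≈ 7.400% − 17.650% = -10.2500%
Exact: (1 + 0.0740)/(1 + 0.1765) − 1 = -8.7123%
Error = -10.2500% − (-8.7123%) = -1.5377% → -154 basis points.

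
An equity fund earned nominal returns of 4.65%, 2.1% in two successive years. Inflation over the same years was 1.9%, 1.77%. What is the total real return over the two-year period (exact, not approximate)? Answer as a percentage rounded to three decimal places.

3.032%

Nominal growth factor = 1.0465 × 1.0210 = 1.068477
Price-level growth factor = 1.0190 × 1.0177 = 1.037036
Real growth factor = 1.068477 / 1.037036 = 1.030317
Total real return = 1.030317 − 1 → 3.032%.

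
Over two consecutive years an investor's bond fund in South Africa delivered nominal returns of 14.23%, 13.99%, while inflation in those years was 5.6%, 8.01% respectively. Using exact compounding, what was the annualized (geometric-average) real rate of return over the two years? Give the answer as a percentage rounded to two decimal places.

Compound the nominal returns: 1.1423 × 1.1399 = 1.30210777.
Compound inflation: 1.0560 × 1.0801 = 1.14058560.
Deflate: 1.30210777 / 1.14058560 = 1.14161337.
Annualized real rate = 1.14161337^(1/2) − 1 = 6.8463% → 6.85%.

6.85%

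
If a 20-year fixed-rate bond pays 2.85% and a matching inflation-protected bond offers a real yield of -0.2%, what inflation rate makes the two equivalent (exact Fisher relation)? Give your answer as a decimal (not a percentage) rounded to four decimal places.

0.0306

(1 + π) = (1 + i)/(1 + r) = 1.02850 / 0.99800 = 1.030561
Break-even inflation = 1.030561 − 1 → 0.0306.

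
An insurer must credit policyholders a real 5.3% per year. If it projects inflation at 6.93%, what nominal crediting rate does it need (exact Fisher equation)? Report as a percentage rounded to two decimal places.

12.60%

(1 + i) = (1 + r)(1 + π) = 1.05300 × 1.06930 = 1.1259729
i = 1.1259729 − 1, so the required nominal rate is 12.60%.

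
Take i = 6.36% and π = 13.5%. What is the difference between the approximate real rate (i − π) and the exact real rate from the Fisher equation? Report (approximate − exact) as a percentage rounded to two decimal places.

Approximate: r ≈ 6.360% − 13.500% = -7.1400%
Exact: (1 + 0.0636)/(1 + 0.1350) − 1 = -6.2907%
Error = -7.1400% − (-6.2907%) = -0.8493% → -0.85%.

-0.85%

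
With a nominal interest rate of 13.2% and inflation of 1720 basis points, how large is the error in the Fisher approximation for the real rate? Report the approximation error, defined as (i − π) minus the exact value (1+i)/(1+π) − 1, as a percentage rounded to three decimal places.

-0.587%

Approximate: r ≈ 13.200% − 17.200% = -4.0000%
Exact: (1 + 0.1320)/(1 + 0.1720) − 1 = -3.4130%
Error = -4.0000% − (-3.4130%) = -0.5870% → -0.587%.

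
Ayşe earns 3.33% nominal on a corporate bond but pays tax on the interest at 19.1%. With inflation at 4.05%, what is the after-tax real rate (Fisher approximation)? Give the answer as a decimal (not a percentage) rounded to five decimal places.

After-tax nominal return = 3.33% × (1 − 0.191) = 2.69397%.
r ≈ 2.69397% − 4.05% → -0.01356.

-0.01356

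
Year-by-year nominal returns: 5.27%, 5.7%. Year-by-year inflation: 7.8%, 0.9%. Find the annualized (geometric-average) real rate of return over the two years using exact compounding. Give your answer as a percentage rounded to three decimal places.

1.143%

Nominal growth factor = 1.0527 × 1.0570 = 1.11270390
Price-level growth factor = 1.0780 × 1.0090 = 1.08770200
Real growth factor = 1.11270390 / 1.08770200 = 1.02298598
Annualized real rate = 1.02298598^(1/2) − 1 = 1.1428% → 1.143%.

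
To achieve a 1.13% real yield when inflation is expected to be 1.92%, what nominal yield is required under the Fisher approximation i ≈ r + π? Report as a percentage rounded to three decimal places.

i ≈ r + π = 1.13% + 1.92% = 3.050%.

3.050%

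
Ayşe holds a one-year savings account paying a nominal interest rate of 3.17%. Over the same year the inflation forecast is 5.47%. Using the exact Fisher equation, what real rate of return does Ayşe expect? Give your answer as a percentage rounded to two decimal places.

1 + r = 1.03170 / 1.05470 = 0.978193
r = 0.978193 − 1 = -2.1807%, i.e. -2.18%.

-2.18%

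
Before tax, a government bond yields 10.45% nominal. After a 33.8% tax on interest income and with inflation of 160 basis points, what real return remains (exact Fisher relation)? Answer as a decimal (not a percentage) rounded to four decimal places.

After-tax nominal return = 10.45% × (1 − 0.338) = 6.9179%.
1 + r = 1.069179 / 1.01600 = 1.052342
After-tax real rate = 1.052342 − 1 → 0.0523.

0.0523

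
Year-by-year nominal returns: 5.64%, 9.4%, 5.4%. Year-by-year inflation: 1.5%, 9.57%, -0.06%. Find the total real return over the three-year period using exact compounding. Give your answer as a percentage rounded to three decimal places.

9.595%

Nominal growth factor = 1.0564 × 1.0940 × 1.0540 = 1.218109
Price-level growth factor = 1.0150 × 1.0957 × 0.9994 = 1.111468
Real growth factor = 1.218109 / 1.111468 = 1.095946
Total real return = 1.095946 − 1 → 9.595%.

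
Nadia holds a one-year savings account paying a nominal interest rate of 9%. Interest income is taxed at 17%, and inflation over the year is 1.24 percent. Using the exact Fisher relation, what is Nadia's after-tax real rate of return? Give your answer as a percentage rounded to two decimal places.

After-tax nominal return = 9% × (1 − 0.17) = 7.4700%.
1 + r = 1.07470 / 1.01240 = 1.061537
After-tax real rate = 1.061537 − 1 → 6.15%.

6.15%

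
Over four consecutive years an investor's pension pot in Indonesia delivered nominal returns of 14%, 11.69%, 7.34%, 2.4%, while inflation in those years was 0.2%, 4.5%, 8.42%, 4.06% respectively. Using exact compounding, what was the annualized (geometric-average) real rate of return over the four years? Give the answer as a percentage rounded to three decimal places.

4.328%

Nominal growth factor = 1.1400 × 1.1169 × 1.0734 × 1.0240 = 1.39952509
Price-level growth factor = 1.0020 × 1.0450 × 1.0842 × 1.0406 = 1.18134633
Real growth factor = 1.39952509 / 1.18134633 = 1.18468654
Annualized real rate = 1.18468654^(1/4) − 1 = 4.3280% → 4.328%.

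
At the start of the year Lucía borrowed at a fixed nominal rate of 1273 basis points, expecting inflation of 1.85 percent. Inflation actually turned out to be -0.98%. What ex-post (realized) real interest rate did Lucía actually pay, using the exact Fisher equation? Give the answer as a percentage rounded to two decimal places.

Ex-post: (1 + 0.1273)/(1 − 0.0098) − 1 = 13.8457%
So the realized real rate is 13.85%.

13.85%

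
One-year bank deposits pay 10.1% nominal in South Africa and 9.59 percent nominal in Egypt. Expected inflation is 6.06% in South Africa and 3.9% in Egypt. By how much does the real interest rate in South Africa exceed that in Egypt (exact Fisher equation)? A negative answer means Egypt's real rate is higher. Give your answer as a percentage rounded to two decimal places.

South Africa: (1 + 0.1010)/(1 + 0.0606) − 1 = 3.8092%
Egypt: (1 + 0.0959)/(1 + 0.0390) − 1 = 5.4764%
Differential = 3.8092% − 5.4764% = -1.6673% → -1.67%.

-1.67%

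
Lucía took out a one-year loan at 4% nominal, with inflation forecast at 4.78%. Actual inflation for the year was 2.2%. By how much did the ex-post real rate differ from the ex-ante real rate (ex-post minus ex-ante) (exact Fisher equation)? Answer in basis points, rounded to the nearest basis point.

251 basis points

Ex-ante: (1 + 0.0400)/(1 + 0.0478) − 1 = -0.7444%
Ex-post: (1 + 0.0400)/(1 + 0.0220) − 1 = 1.7613%
Difference (ex-post − ex-ante) = 2.5057% → 251 basis points.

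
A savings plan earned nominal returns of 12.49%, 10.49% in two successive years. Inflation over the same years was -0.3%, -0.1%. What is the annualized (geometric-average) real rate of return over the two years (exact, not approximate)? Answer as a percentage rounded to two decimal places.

Nominal growth factor = 1.1249 × 1.1049 = 1.24290201
Price-level growth factor = 0.9970 × 0.9990 = 0.99600300
Real growth factor = 1.24290201 / 0.99600300 = 1.24788983
Annualized real rate = 1.24788983^(1/2) − 1 = 11.7090% → 11.71%.

11.71%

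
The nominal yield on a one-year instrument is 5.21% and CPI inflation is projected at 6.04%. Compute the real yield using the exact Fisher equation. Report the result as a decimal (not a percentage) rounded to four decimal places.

-0.0078

By the Fisher relation, 1 + r = (1 + i)/(1 + π).
1 + r = 1.05210 / 1.06040 = 0.992173
r = 0.992173 − 1 = -0.7827%, i.e. -0.0078.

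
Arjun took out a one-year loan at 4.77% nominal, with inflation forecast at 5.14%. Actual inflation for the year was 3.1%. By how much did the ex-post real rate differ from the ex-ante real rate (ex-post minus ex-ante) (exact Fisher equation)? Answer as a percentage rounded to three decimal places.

1.972%

Ex-ante: (1 + 0.0477)/(1 + 0.0514) − 1 = -0.3519%
Ex-post: (1 + 0.0477)/(1 + 0.0310) − 1 = 1.6198%
Difference (ex-post − ex-ante) = 1.9717% → 1.972%.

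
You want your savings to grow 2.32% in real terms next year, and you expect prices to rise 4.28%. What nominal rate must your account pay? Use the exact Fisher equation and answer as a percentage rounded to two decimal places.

(1 + i) = (1 + r)(1 + π) = 1.02320 × 1.04280 = 1.06699296
i = 1.06699296 − 1, so the required nominal rate is 6.70%.

6.70%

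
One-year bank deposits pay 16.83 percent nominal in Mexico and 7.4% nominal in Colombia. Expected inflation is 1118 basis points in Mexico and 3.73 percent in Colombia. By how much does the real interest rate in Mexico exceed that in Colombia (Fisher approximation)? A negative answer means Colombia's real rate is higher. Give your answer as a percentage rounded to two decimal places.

1.98%

Mexico: 16.83% − 11.18% = 5.650%
Colombia: 7.4% − 3.73% = 3.670%
Differential = 1.980% → 1.98%.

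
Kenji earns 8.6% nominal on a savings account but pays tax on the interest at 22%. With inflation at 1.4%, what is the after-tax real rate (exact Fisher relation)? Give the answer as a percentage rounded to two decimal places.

After-tax nominal return = 8.6% × (1 − 0.22) = 6.7080%.
1 + r = 1.06708 / 1.01400 = 1.052347
After-tax real rate = 1.052347 − 1 → 5.23%.

5.23%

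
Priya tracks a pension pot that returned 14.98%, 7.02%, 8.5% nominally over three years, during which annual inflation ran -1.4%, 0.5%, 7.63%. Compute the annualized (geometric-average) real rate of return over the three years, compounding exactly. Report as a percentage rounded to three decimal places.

Nominal growth factor = 1.1498 × 1.0702 × 1.0850 = 1.33510982
Price-level growth factor = 0.9860 × 1.0050 × 1.0763 = 1.06653796
Real growth factor = 1.33510982 / 1.06653796 = 1.25181650
Annualized real rate = 1.25181650^(1/3) − 1 = 7.7739% → 7.774%.

7.774%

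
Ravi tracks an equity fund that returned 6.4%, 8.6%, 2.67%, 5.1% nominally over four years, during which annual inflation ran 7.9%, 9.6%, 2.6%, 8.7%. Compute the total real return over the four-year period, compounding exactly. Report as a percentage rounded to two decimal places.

-5.46%

Compound the nominal returns: 1.0640 × 1.0860 × 1.0267 × 1.0510 = 1.246860.
Compound inflation: 1.0790 × 1.0960 × 1.0260 × 1.0870 = 1.318891.
Deflate: 1.246860 / 1.318891 = 0.945385.
Total real return = 0.945385 − 1 → -5.46%.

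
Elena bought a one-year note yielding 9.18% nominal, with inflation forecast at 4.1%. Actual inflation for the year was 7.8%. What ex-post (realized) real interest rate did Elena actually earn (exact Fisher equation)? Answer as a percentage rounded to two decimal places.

1.28%

Ex-post: (1 + 0.0918)/(1 + 0.0780) − 1 = 1.2801%
So the realized real rate is 1.28%.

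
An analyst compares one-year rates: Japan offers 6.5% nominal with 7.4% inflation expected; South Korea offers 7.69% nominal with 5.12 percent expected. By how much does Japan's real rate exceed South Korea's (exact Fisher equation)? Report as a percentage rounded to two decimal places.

-3.28%

Japan: (1 + 0.0650)/(1 + 0.0740) − 1 = -0.8380%
South Korea: (1 + 0.0769)/(1 + 0.0512) − 1 = 2.4448%
Differential = -0.8380% − 2.4448% = -3.2828% → -3.28%.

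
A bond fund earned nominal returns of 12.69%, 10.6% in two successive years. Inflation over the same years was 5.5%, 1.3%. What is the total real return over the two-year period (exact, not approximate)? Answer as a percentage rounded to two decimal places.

16.62%

Nominal growth factor = 1.1269 × 1.1060 = 1.246351
Price-level growth factor = 1.0550 × 1.0130 = 1.068715
Real growth factor = 1.246351 / 1.068715 = 1.166215
Total real return = 1.166215 − 1 → 16.62%.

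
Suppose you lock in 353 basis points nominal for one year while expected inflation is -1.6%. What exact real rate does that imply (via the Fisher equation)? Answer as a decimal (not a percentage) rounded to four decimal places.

1 + r = 1.03530 / 0.98400 = 1.052134
r = 1.052134 − 1 = 5.2134%, i.e. 0.0521.

0.0521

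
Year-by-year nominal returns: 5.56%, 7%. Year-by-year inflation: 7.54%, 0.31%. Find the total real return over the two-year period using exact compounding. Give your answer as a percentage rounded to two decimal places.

4.71%

Compound the nominal returns: 1.0556 × 1.0700 = 1.129492.
Compound inflation: 1.0754 × 1.0031 = 1.078734.
Deflate: 1.129492 / 1.078734 = 1.047054.
Total real return = 1.047054 − 1 → 4.71%.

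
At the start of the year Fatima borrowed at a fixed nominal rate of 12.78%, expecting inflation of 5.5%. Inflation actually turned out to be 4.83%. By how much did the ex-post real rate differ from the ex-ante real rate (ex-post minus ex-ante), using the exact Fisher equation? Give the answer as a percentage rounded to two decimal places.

0.68%

Ex-ante: (1 + 0.1278)/(1 + 0.0550) − 1 = 6.9005%
Ex-post: (1 + 0.1278)/(1 + 0.0483) − 1 = 7.5837%
Difference (ex-post − ex-ante) = 0.6832% → 0.68%.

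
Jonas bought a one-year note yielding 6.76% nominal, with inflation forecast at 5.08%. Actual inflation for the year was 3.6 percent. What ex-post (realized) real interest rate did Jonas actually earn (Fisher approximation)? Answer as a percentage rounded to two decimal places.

Ex-post: 6.76% − 3.6% = 3.160%
So the realized real rate is 3.16%.

3.16%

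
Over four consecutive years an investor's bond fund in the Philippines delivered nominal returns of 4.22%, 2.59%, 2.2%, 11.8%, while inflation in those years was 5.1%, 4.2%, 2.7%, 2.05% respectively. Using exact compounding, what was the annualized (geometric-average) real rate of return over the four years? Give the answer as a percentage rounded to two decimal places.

Compound the nominal returns: 1.0422 × 1.0259 × 1.0220 × 1.1180 = 1.22165562.
Compound inflation: 1.0510 × 1.0420 × 1.0270 × 1.0205 = 1.14776741.
Deflate: 1.22165562 / 1.14776741 = 1.06437560.
Annualized real rate = 1.06437560^(1/4) − 1 = 1.5719% → 1.57%.

1.57%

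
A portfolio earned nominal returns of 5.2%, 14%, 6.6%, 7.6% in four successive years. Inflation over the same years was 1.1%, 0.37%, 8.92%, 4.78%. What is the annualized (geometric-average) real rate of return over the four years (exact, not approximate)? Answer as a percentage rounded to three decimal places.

4.397%

Nominal growth factor = 1.0520 × 1.1400 × 1.0660 × 1.0760 = 1.37559335
Price-level growth factor = 1.0110 × 1.0037 × 1.0892 × 1.0478 = 1.15808679
Real growth factor = 1.37559335 / 1.15808679 = 1.18781542
Annualized real rate = 1.18781542^(1/4) − 1 = 4.3968% → 4.397%.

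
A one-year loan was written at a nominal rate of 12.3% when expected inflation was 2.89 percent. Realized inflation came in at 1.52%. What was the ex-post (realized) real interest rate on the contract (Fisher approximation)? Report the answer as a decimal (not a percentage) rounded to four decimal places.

0.1078

Ex-post: 12.3% − 1.52% = 10.780%
So the realized real rate is 0.1078.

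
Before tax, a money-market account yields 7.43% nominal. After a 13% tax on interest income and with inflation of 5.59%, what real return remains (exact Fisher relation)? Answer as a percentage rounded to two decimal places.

After-tax nominal return = 7.43% × (1 − 0.13) = 6.4641%.
1 + r = 1.064641 / 1.05590 = 1.008278
After-tax real rate = 1.008278 − 1 → 0.83%.

0.83%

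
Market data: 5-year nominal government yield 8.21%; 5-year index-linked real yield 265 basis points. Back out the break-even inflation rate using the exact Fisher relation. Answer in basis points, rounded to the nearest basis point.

542 basis points

(1 + π) = (1 + i)/(1 + r) = 1.08210 / 1.02650 = 1.054165
Break-even inflation = 1.054165 − 1 → 542 basis points.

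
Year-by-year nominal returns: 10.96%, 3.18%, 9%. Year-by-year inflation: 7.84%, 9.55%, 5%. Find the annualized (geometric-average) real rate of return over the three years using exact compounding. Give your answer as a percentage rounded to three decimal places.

0.200%

Compound the nominal returns: 1.1096 × 1.0318 × 1.0900 = 1.24792496.
Compound inflation: 1.0784 × 1.0955 × 1.0500 = 1.24045656.
Deflate: 1.24792496 / 1.24045656 = 1.00602068.
Annualized real rate = 1.00602068^(1/3) − 1 = 0.2003% → 0.200%.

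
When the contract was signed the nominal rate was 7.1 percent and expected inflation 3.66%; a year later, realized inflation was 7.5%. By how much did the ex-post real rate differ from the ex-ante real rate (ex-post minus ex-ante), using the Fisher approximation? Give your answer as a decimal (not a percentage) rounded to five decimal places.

-0.03840

Ex-ante: 7.1% − 3.66% = 3.440%
Ex-post: 7.1% − 7.5% = -0.400%
Difference (ex-post − ex-ante) = -3.8400% → -0.03840.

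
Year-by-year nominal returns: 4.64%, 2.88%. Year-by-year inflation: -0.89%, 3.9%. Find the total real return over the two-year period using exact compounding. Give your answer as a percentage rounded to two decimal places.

Nominal growth factor = 1.0464 × 1.0288 = 1.076536
Price-level growth factor = 0.9911 × 1.0390 = 1.029753
Real growth factor = 1.076536 / 1.029753 = 1.045432
Total real return = 1.045432 − 1 → 4.54%.

4.54%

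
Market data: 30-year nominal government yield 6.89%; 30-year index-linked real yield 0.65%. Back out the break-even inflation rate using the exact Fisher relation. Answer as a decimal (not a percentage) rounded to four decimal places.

0.0620

(1 + π) = (1 + i)/(1 + r) = 1.06890 / 1.00650 = 1.061997
Break-even inflation = 1.061997 − 1 → 0.0620.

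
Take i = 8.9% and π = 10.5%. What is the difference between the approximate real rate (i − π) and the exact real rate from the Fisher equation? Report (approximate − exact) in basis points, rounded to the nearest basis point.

-15 basis points

Approximate: r ≈ 8.900% − 10.500% = -1.6000%
Exact: (1 + 0.0890)/(1 + 0.1050) − 1 = -1.4480%
Error = -1.6000% − (-1.4480%) = -0.1520% → -15 basis points.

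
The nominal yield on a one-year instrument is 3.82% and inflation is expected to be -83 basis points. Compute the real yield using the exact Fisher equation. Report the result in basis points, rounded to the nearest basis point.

469 basis points

By the Fisher relation, 1 + r = (1 + i)/(1 + π).
1 + r = 1.03820 / 0.99170 = 1.046889
r = 1.046889 − 1 = 4.6889%, i.e. 469 basis points.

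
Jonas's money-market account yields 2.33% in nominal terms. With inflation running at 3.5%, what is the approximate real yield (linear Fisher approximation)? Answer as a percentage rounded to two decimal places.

r ≈ i − π = 2.33% − 3.5% = -1.17%.

-1.17%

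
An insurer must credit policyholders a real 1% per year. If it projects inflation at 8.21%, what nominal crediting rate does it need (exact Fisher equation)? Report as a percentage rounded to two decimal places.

(1 + i) = (1 + r)(1 + π) = 1.01000 × 1.08210 = 1.092921
i = 1.092921 − 1, so the required nominal rate is 9.29%.

9.29%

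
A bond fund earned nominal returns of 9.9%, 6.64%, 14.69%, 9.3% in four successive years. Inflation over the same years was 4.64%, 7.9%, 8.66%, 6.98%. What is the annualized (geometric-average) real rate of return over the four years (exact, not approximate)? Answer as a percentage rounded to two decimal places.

Nominal growth factor = 1.0990 × 1.0664 × 1.1469 × 1.0930 = 1.46914122
Price-level growth factor = 1.0464 × 1.0790 × 1.0866 × 1.0698 = 1.31247630
Real growth factor = 1.46914122 / 1.31247630 = 1.11936590
Annualized real rate = 1.11936590^(1/4) − 1 = 2.8592% → 2.86%.

2.86%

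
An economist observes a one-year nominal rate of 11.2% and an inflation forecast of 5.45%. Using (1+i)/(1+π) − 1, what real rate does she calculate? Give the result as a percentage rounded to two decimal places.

By the Fisher relation, 1 + r = (1 + i)/(1 + π).
1 + r = 1.11200 / 1.05450 = 1.054528
r = 1.054528 − 1 = 5.4528%, i.e. 5.45%.

5.45%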